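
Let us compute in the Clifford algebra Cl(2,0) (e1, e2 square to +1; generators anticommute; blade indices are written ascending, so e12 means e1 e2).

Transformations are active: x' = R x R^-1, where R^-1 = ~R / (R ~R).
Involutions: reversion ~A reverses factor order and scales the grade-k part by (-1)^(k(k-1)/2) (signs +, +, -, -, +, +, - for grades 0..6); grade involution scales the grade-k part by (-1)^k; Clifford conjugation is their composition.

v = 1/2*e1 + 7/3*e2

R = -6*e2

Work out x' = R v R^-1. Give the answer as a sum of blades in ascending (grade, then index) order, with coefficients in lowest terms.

~R = -6*e2, and R ~R = 36, so R^-1 = ~R / (36).
R v = -14 + 3*e12
Answer: -1/2*e1 + 7/3*e2


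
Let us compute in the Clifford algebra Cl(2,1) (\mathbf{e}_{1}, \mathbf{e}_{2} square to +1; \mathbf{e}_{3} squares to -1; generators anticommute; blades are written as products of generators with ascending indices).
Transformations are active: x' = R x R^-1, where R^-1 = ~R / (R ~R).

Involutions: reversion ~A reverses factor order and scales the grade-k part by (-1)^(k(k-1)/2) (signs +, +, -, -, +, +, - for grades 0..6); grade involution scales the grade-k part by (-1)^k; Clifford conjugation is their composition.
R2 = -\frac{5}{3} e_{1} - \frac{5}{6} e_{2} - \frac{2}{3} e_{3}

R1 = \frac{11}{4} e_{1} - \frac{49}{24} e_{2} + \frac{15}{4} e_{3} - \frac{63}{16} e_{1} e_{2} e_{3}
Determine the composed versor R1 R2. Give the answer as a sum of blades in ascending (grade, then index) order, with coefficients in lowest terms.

Distribute over the terms of R2 (each basis-blade product reordered to ascending indices, repeated generators contracted through their squares):
R1 (-\frac{5}{3} e_{1}) = -\frac{55}{12} - \frac{245}{72} e_{1} e_{2} + \frac{25}{4} e_{1} e_{3} + \frac{105}{16} e_{2} e_{3}
R1 (-\frac{5}{6} e_{2}) = \frac{245}{144} - \frac{55}{24} e_{1} e_{2} - \frac{105}{32} e_{1} e_{3} + \frac{25}{8} e_{2} e_{3}
R1 (-\frac{2}{3} e_{3}) = \frac{5}{2} - \frac{21}{8} e_{1} e_{2} - \frac{11}{6} e_{1} e_{3} + \frac{49}{36} e_{2} e_{3}
Summing the partial products and collecting blades:
Answer: -\frac{55}{144} - \frac{599}{72} e_{1} e_{2} + \frac{109}{96} e_{1} e_{3} + \frac{1591}{144} e_{2} e_{3}


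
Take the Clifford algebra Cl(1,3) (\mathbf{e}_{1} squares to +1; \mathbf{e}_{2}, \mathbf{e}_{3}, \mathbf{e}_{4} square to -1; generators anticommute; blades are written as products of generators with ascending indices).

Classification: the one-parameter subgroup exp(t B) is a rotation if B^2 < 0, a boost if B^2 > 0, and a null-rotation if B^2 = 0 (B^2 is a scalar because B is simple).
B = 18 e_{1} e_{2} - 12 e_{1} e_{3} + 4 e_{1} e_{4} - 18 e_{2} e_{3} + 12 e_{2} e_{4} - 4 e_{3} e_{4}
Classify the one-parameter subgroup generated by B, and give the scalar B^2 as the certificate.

B^2 term by term: the squares give (18)^2*(e_{1} e_{2})^2 + (-12)^2*(e_{1} e_{3})^2 + (4)^2*(e_{1} e_{4})^2 + (-18)^2*(e_{2} e_{3})^2 + (12)^2*(e_{2} e_{4})^2 + (-4)^2*(e_{3} e_{4})^2 = 324*(+1) + 144*(+1) + 16*(+1) + 324*(-1) + 144*(-1) + 16*(-1) = 0 (each basis 2-blade squares to minus the product of its generators' squares); cross terms between blades sharing an index anticommute and cancel; the commuting (index-disjoint) pairs give grade-4 terms 2*c*c'*(blade product), which cancel blade by blade — e_{1} e_{2} e_{3} e_{4}: -144 + 288 - 144 = 0 — confirming B is simple. So B^2 = 0.
Answer: null-rotation, certificate B^2 = 0. Certificate logic: 0 is a conjugation-invariant scalar, so its sign fixes rotation versus boost versus null-rotation outright.


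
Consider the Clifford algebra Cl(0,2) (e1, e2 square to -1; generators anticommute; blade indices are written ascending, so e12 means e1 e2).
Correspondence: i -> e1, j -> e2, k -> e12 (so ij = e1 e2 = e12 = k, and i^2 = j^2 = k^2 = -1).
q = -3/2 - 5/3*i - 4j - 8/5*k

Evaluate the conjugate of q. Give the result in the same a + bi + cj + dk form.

In blades: q = -3/2 - 5/3*e1 - 4*e2 - 8/5*e12.
Conjugation here is Clifford conjugation: the scalar is fixed and the grade-1 and grade-2 blades all flip sign, giving -3/2 + 5/3*e1 + 4*e2 + 8/5*e12; translating back:
Answer: -3/2 + 5/3*i + 4j + 8/5*k


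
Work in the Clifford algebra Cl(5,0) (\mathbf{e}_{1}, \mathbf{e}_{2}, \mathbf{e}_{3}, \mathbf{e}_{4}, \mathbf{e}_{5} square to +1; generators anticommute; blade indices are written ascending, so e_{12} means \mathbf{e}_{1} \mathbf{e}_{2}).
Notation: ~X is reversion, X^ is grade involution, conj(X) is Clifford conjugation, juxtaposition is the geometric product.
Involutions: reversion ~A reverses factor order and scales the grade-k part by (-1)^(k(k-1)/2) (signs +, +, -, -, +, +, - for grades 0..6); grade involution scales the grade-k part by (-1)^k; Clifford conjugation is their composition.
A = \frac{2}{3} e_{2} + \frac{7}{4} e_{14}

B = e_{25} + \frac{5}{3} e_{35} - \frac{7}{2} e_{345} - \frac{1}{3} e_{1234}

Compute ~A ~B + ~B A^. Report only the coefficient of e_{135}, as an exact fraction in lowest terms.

first term: -\frac{2}{3} e_{5} - \frac{7}{12} e_{23} + \frac{2}{9} e_{134} + \frac{49}{8} e_{135} - \frac{10}{9} e_{235} - \frac{7}{4} e_{1245} - \frac{35}{12} e_{1345} + \frac{7}{3} e_{2345}
second term: -\frac{2}{3} e_{5} + \frac{7}{12} e_{23} + \frac{2}{9} e_{134} + \frac{49}{8} e_{135} + \frac{10}{9} e_{235} + \frac{7}{4} e_{1245} + \frac{35}{12} e_{1345} + \frac{7}{3} e_{2345}
Answer: \frac{49}{4}


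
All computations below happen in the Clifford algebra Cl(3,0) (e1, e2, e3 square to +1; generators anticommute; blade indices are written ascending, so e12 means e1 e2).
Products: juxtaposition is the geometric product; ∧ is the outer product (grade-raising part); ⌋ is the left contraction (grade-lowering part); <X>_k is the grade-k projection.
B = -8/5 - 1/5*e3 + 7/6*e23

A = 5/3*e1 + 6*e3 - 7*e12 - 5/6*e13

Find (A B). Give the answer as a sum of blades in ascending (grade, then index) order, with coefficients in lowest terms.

step 1: -6/5 - 5/2*e1 - 7*e2 - 48/5*e3 + 2191/180*e12 - 43/6*e13 + 301/90*e123
Answer: -6/5 - 5/2*e1 - 7*e2 - 48/5*e3 + 2191/180*e12 - 43/6*e13 + 301/90*e123


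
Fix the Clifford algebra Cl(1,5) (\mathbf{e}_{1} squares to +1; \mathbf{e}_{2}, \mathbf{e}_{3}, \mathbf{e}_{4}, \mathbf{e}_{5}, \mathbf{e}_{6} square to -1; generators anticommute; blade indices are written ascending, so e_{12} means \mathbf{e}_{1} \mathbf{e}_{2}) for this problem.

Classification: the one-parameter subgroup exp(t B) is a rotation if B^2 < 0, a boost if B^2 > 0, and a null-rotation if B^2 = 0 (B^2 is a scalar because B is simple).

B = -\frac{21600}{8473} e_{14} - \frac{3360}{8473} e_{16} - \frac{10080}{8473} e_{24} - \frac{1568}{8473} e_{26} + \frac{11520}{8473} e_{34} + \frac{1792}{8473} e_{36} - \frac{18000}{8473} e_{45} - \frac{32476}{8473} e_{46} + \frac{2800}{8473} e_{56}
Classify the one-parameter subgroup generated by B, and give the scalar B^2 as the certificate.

B^2 term by term: the squares give (-\frac{21600}{8473})^2*(e_{14})^2 + (-\frac{3360}{8473})^2*(e_{16})^2 + (-\frac{10080}{8473})^2*(e_{24})^2 + (-\frac{1568}{8473})^2*(e_{26})^2 + (\frac{11520}{8473})^2*(e_{34})^2 + (\frac{1792}{8473})^2*(e_{36})^2 + (-\frac{18000}{8473})^2*(e_{45})^2 + (-\frac{32476}{8473})^2*(e_{46})^2 + (\frac{2800}{8473})^2*(e_{56})^2 = \frac{466560000}{71791729}*(+1) + \frac{11289600}{71791729}*(+1) + \frac{101606400}{71791729}*(-1) + \frac{2458624}{71791729}*(-1) + \frac{132710400}{71791729}*(-1) + \frac{3211264}{71791729}*(-1) + \frac{324000000}{71791729}*(-1) + \frac{1054690576}{71791729}*(-1) + \frac{7840000}{71791729}*(-1) = -16 (each basis 2-blade squares to minus the product of its generators' squares); cross terms between blades sharing an index anticommute and cancel; the commuting (index-disjoint) pairs give grade-4 terms 2*c*c'*(blade product), which cancel blade by blade — e_{1246}: -\frac{67737600}{71791729} + \frac{67737600}{71791729} = 0; e_{1346}: \frac{77414400}{71791729} - \frac{77414400}{71791729} = 0; e_{1456}: -\frac{120960000}{71791729} + \frac{120960000}{71791729} = 0; e_{2346}: \frac{36126720}{71791729} - \frac{36126720}{71791729} = 0; e_{2456}: -\frac{56448000}{71791729} + \frac{56448000}{71791729} = 0; e_{3456}: \frac{64512000}{71791729} - \frac{64512000}{71791729} = 0 — confirming B is simple. So B^2 = -16.
Answer: rotation, certificate B^2 = -16. The invariant at work: B^2 = -16 is unchanged by conjugation, hence its sign classifies the subgroup whatever basis B is written in.


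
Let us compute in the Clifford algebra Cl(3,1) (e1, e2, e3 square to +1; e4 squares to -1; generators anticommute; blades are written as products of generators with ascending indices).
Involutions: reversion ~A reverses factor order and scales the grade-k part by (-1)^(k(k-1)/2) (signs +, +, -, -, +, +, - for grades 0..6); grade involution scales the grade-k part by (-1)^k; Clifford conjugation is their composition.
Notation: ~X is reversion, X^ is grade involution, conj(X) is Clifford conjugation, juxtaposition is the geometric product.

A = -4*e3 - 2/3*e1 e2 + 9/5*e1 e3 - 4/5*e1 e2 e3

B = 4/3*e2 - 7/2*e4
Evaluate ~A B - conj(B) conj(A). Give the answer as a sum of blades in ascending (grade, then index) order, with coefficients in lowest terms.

first term: 8/9*e1 - 16/15*e1 e3 + 16/3*e2 e3 + 14*e3 e4 + 12/5*e1 e2 e3 - 7/3*e1 e2 e4 + 63/10*e1 e3 e4 - 14/5*e1 e2 e3 e4
second term: 8/9*e1 - 16/15*e1 e3 - 16/3*e2 e3 - 14*e3 e4 - 12/5*e1 e2 e3 + 7/3*e1 e2 e4 - 63/10*e1 e3 e4 + 14/5*e1 e2 e3 e4
Answer: 32/3*e2 e3 + 28*e3 e4 + 24/5*e1 e2 e3 - 14/3*e1 e2 e4 + 63/5*e1 e3 e4 - 28/5*e1 e2 e3 e4


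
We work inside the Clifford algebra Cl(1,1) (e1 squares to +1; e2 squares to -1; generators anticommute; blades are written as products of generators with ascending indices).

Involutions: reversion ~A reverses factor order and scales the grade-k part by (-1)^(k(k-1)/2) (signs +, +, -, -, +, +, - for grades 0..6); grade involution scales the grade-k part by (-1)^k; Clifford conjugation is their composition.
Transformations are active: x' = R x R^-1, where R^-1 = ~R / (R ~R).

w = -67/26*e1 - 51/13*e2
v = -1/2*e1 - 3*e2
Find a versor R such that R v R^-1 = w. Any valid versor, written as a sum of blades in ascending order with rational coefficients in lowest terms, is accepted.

Equal squares first: v^2 = w^2 = -35/4. Then v + w = -40/13*e1 - 90/13*e2 is a versor taking v to w, provided it is invertible.
Answer: -40/13*e1 - 90/13*e2


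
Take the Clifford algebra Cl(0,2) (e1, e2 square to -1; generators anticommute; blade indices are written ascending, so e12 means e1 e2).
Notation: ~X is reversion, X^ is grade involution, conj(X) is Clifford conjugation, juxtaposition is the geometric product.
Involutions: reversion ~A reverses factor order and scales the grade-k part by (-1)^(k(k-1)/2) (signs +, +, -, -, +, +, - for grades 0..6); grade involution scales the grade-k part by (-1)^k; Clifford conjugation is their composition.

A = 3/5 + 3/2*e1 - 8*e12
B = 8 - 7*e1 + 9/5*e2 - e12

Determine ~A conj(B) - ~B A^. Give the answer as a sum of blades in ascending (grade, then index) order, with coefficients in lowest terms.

first term: -137/10 + 153/5*e1 + 2671/50*e2 + 619/10*e12
second term: 23/10 - 153/5*e1 - 2821/50*e2 - 607/10*e12
Answer: -16 + 306/5*e1 + 2746/25*e2 + 613/5*e12


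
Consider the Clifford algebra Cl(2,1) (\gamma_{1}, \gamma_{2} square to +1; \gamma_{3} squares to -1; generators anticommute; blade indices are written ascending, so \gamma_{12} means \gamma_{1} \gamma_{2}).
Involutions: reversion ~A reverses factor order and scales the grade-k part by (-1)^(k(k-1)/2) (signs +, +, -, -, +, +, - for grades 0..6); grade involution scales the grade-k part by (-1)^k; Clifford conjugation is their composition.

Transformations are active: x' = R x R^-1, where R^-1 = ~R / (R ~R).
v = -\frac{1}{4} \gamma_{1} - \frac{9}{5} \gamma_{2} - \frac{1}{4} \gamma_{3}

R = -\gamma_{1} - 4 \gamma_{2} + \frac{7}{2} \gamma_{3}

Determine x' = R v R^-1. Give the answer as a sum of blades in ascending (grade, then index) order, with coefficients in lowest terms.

~R = -\gamma_{1} - 4 \gamma_{2} + \frac{7}{2} \gamma_{3}, and R ~R = \frac{19}{4}, so R^-1 = ~R / (\frac{19}{4}).
R v = \frac{333}{40} + \frac{4}{5} \gamma_{12} + \frac{9}{8} \gamma_{13} + \frac{73}{10} \gamma_{23}
Answer: -\frac{1237}{380} \gamma_{1} - \frac{1161}{95} \gamma_{2} + \frac{4757}{380} \gamma_{3}


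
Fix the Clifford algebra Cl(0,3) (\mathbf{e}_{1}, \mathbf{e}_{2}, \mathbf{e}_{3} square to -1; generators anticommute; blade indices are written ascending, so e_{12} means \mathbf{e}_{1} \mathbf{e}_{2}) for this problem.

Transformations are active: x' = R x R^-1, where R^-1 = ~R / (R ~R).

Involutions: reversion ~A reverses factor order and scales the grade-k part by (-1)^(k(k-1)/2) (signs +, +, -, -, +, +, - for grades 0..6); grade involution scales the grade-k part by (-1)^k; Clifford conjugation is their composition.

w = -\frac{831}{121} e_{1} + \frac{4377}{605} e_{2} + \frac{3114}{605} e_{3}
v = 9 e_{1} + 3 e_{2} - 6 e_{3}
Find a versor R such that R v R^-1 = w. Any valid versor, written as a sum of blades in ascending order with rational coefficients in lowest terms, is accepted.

Construction: equal norms (both -126) license R = v + w = \frac{258}{121} e_{1} + \frac{6192}{605} e_{2} - \frac{516}{605} e_{3} — nothing changes along that direction, while (v - w)/2 changes sign, so v maps onto w.
Answer: \frac{258}{121} e_{1} + \frac{6192}{605} e_{2} - \frac{516}{605} e_{3}


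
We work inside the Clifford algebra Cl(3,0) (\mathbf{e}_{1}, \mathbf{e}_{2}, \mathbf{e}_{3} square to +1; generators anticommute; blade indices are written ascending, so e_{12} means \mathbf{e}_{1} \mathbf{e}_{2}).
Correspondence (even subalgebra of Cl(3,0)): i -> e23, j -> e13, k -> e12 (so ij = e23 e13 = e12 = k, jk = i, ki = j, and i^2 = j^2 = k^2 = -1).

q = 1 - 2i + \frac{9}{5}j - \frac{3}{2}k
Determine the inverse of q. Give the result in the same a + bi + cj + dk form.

In blades: q = 1 - \frac{3}{2} e_{12} + \frac{9}{5} e_{13} - 2 e_{23}.
With qbar = 1 + \frac{3}{2} e_{12} - \frac{9}{5} e_{13} + 2 e_{23} (scalar fixed, mapped units negated), q qbar = \frac{1049}{100} (the sum of squared coefficients), so q^-1 = qbar / (\frac{1049}{100}) = \frac{100}{1049} + \frac{150}{1049} e_{12} - \frac{180}{1049} e_{13} + \frac{200}{1049} e_{23}; translating back:
Answer: \frac{100}{1049} + \frac{200}{1049}i - \frac{180}{1049}j + \frac{150}{1049}k


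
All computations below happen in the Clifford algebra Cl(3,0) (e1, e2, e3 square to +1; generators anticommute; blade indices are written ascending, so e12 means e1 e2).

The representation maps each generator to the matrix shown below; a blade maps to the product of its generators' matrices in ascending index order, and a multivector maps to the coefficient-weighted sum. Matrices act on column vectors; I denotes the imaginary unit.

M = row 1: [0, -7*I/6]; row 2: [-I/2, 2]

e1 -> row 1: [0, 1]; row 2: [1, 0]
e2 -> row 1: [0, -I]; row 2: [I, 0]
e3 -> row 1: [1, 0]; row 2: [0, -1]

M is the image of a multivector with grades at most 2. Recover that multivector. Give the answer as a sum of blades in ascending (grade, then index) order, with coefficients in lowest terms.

Method: 1, rho(e1), rho(e2), rho(e3) form a trace-orthogonal basis of the 2x2 complex matrices (tr(X Y) = 2 if X = Y, else 0), so M = m0*1 + m1*rho(e1) + m2*rho(e2) + m3*rho(e3) with m0 = tr(M)/2 = 1, m1 = tr(M rho(e1))/2 = -5*I/6, m2 = tr(M rho(e2))/2 = 1/3, m3 = tr(M rho(e3))/2 = -1.
Multiplying table entries, the bivector images are rho(e12) = I*rho(e3), rho(e13) = -I*rho(e2), rho(e23) = I*rho(e1); with real blade coefficients the real parts of m0..m3 are the coefficients of 1, e1, e2, e3 and the imaginary parts give the bivectors (e23: Im m1, e13: -Im m2, e12: Im m3).
Answer: 1 + 1/3*e2 - e3 - 5/6*e23


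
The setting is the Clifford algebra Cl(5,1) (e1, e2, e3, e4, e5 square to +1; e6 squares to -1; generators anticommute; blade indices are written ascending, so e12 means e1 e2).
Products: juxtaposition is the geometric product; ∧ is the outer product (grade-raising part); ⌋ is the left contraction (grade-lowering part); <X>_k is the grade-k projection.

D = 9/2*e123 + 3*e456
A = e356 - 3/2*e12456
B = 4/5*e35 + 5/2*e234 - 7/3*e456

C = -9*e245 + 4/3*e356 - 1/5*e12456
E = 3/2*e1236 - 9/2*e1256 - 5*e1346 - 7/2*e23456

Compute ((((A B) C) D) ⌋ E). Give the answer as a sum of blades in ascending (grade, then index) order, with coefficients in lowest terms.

step 1: -4/5*e6 + 7/2*e12 - 7/3*e34 - 15/4*e1356 - 5/2*e2456 - 6/5*e12346
step 2: -11/2*e1 + 45/2*e6 + 98/75*e35 - 63/2*e145 + 49/12*e234 + 21*e235 + 343/90*e456 - 44/25*e1245 - 54/5*e1356 - 36/5*e2456 + 135/4*e12346 + 77/15*e12356
step 3: 343/30 - 108/5*e2 + 147/8*e14 + 189/2*e15 + 189/2*e16 - 99/4*e23 - 135/2*e45 - 1215/8*e46 - 231/10*e56 - 147/25*e125 + 132/25*e126 - 162/5*e134 - 243/5*e256 + 198/25*e345 - 98/25*e346 + 77/5*e1234 - 405/4*e1235 - 405/4*e1236 - 33/2*e1456 - 567/4*e2345 - 63*e2346 + 49/4*e2356 - 162/5*e13456 - 343/20*e123456
step 4: 1215/8 - 2383/10*e1 - 198/25*e3 + 343/8*e4 + 12213/50*e5 + 61533/200*e6 + 2079/20*e12 + 6075/8*e13 + 297/8*e16 + 567/4*e23 - 41153/100*e25 - 45297/100*e26 - 1512/5*e34 - 735/8*e36 + 162/5*e136 - 486/5*e156 + 1617/20*e234 - 8505/16*e235 - 945/4*e236 - 693/8*e456 + 343/20*e1236 - 1029/20*e1256 - 343/6*e1346 + 378/5*e3456 - 2401/60*e23456
Answer: 1215/8 - 2383/10*e1 - 198/25*e3 + 343/8*e4 + 12213/50*e5 + 61533/200*e6 + 2079/20*e12 + 6075/8*e13 + 297/8*e16 + 567/4*e23 - 41153/100*e25 - 45297/100*e26 - 1512/5*e34 - 735/8*e36 + 162/5*e136 - 486/5*e156 + 1617/20*e234 - 8505/16*e235 - 945/4*e236 - 693/8*e456 + 343/20*e1236 - 1029/20*e1256 - 343/6*e1346 + 378/5*e3456 - 2401/60*e23456


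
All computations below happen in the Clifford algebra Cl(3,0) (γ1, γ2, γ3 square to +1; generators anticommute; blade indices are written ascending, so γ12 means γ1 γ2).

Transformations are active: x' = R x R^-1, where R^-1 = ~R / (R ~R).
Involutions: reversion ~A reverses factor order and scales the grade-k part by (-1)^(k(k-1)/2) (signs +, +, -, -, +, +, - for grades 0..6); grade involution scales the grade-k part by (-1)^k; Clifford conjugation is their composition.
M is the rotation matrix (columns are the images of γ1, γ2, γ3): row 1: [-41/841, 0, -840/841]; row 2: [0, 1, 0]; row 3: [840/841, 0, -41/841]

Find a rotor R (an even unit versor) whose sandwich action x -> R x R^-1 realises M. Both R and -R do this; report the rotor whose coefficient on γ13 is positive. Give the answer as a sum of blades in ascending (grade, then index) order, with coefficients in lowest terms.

Method: write R = a + b12*γ12 + b13*γ13 + b23*γ23 with a^2 + b12^2 + b13^2 + b23^2 = 1 (so R^-1 = ~R). Expanding the columns R e_j ~R gives tr M = 4a^2 - 1 and, from the antisymmetric part, M21 - M12 = -4a*b12, M13 - M31 = 4a*b13, M32 - M23 = -4a*b23.
Here tr M = 759/841, so a^2 = (1 + tr M)/4 = 400/841 and a = ±20/29. Taking a = 20/29: M21 - M12 = 0, M13 - M31 = -1680/841, M32 - M23 = 0, giving b12 = 0, b13 = -21/29, b23 = 0, i.e. R = 20/29 - 21/29*γ13.
Its γ13 coefficient is negative, so report the other preimage -R.
Answer: -20/29 + 21/29*γ13. Key observation: the double cover Spin(3) -> SO(3) sends R and -R to the same matrix (trace 759/841 here), so the stated sign of the γ13 coefficient is what selects one sheet.


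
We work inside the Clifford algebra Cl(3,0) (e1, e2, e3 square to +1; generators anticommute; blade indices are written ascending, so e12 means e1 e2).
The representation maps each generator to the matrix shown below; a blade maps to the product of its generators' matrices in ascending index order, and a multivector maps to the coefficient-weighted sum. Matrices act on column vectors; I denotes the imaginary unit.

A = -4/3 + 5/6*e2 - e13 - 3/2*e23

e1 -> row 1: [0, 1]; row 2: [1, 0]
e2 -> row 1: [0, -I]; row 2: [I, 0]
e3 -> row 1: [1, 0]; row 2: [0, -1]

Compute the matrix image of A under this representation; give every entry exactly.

Bivector images (products of the table entries): rho(e13) = rho(e1)rho(e3) = row 1: [0, -1]; row 2: [1, 0]; rho(e23) = rho(e2)rho(e3) = row 1: [0, I]; row 2: [I, 0].
M = (-4/3)*1 + (5/6)*rho(e2) + (-1)*rho(e13) + (-3/2)*rho(e23), summed entrywise (1 is the identity matrix):
Answer: row 1: [-4/3, 1 - 7*I/3]; row 2: [-1 - 2*I/3, -4/3]


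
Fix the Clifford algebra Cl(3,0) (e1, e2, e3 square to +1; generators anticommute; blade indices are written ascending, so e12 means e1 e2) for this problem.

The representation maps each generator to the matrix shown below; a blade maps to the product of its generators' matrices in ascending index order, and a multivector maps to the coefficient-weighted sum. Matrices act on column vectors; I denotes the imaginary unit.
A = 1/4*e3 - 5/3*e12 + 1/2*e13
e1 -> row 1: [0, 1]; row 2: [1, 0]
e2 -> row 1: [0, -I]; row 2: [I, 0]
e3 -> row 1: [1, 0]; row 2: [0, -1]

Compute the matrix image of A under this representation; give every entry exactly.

Bivector images (products of the table entries): rho(e12) = rho(e1)rho(e2) = row 1: [I, 0]; row 2: [0, -I]; rho(e13) = rho(e1)rho(e3) = row 1: [0, -1]; row 2: [1, 0].
M = (1/4)*rho(e3) + (-5/3)*rho(e12) + (1/2)*rho(e13), summed entrywise:
Answer: row 1: [1/4 - 5*I/3, -1/2]; row 2: [1/2, -1/4 + 5*I/3]


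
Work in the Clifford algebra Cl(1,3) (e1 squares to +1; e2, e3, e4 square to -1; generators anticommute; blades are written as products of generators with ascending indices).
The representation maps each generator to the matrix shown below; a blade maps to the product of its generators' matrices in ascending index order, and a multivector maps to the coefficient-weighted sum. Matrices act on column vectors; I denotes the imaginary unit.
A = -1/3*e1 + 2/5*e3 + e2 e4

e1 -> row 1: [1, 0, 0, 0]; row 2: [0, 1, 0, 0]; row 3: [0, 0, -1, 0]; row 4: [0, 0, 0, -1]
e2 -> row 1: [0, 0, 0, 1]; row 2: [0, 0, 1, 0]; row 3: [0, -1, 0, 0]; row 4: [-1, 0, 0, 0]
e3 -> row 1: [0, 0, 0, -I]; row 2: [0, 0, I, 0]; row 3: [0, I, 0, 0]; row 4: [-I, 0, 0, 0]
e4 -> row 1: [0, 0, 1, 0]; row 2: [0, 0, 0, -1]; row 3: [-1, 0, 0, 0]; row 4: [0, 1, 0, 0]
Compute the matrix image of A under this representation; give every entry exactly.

Bivector images (products of the table entries): rho(e2 e4) = rho(e2)rho(e4) = row 1: [0, 1, 0, 0]; row 2: [-1, 0, 0, 0]; row 3: [0, 0, 0, 1]; row 4: [0, 0, -1, 0].
M = (-1/3)*rho(e1) + (2/5)*rho(e3) + (1)*rho(e2 e4), summed entrywise:
Answer: row 1: [-1/3, 1, 0, -2*I/5]; row 2: [-1, -1/3, 2*I/5, 0]; row 3: [0, 2*I/5, 1/3, 1]; row 4: [-2*I/5, 0, -1, 1/3]


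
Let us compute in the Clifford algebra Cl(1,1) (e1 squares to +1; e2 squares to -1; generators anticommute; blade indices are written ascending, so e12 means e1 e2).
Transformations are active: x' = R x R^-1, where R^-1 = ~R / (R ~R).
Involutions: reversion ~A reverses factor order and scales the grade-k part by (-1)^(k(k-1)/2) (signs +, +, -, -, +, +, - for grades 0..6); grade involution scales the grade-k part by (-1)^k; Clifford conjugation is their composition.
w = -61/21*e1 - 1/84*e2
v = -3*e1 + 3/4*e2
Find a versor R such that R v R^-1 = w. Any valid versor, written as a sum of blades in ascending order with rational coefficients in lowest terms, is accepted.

Since q(v) = q(w) = 135/16, the sum R = v + w = -124/21*e1 + 31/42*e2 does the job whenever invertible.
Answer: -124/21*e1 + 31/42*e2


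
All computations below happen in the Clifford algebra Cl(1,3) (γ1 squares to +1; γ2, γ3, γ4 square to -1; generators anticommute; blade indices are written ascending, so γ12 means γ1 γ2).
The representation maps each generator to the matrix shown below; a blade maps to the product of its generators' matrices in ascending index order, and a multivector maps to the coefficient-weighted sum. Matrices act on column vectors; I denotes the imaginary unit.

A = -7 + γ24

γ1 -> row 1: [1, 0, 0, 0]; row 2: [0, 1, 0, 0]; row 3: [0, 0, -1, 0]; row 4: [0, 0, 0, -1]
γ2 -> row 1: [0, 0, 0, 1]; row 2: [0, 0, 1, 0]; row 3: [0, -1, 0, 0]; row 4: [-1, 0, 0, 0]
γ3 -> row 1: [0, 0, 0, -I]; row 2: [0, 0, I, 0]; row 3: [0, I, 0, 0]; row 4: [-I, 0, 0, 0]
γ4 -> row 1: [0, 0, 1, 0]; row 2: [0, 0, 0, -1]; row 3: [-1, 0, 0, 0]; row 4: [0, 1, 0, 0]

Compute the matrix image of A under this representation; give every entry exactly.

Bivector images (products of the table entries): rho(γ24) = rho(γ2)rho(γ4) = row 1: [0, 1, 0, 0]; row 2: [-1, 0, 0, 0]; row 3: [0, 0, 0, 1]; row 4: [0, 0, -1, 0].
M = (-7)*1 + (1)*rho(γ24), summed entrywise (1 is the identity matrix):
Answer: row 1: [-7, 1, 0, 0]; row 2: [-1, -7, 0, 0]; row 3: [0, 0, -7, 1]; row 4: [0, 0, -1, -7]


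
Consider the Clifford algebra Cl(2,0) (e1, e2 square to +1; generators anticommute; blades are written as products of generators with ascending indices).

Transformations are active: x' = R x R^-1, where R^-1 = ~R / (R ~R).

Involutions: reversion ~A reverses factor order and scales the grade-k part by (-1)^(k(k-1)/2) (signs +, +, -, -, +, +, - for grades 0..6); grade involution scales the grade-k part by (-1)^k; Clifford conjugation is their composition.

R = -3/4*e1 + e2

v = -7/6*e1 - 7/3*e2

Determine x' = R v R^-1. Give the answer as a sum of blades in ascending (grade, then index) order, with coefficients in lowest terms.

~R = -3/4*e1 + e2, and R ~R = 25/16, so R^-1 = ~R / (25/16).
R v = -35/24 + 35/12*e1 e2
Answer: 77/30*e1 + 7/15*e2


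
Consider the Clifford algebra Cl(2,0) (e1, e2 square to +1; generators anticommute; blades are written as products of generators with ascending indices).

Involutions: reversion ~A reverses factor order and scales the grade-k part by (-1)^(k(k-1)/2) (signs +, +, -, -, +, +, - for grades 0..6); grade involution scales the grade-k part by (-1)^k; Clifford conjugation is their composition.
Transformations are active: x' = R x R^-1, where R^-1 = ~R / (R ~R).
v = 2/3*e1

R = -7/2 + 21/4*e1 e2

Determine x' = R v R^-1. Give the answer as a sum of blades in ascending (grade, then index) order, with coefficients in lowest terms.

~R = -7/2 - 21/4*e1 e2, and R ~R = 637/16, so R^-1 = ~R / (637/16).
R v = -7/3*e1 - 7/2*e2
Answer: -10/39*e1 + 8/13*e2


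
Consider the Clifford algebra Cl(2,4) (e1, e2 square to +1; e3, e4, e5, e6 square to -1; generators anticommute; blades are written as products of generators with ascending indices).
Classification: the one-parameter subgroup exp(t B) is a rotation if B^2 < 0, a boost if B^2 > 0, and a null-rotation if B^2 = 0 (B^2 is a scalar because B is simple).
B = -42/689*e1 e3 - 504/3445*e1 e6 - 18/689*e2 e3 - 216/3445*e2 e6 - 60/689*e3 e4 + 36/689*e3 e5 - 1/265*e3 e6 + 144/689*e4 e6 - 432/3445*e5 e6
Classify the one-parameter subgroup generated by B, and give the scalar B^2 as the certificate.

B^2 term by term: the squares give (-42/689)^2*(e1 e3)^2 + (-504/3445)^2*(e1 e6)^2 + (-18/689)^2*(e2 e3)^2 + (-216/3445)^2*(e2 e6)^2 + (-60/689)^2*(e3 e4)^2 + (36/689)^2*(e3 e5)^2 + (-1/265)^2*(e3 e6)^2 + (144/689)^2*(e4 e6)^2 + (-432/3445)^2*(e5 e6)^2 = 1764/474721*(+1) + 254016/11868025*(+1) + 324/474721*(+1) + 46656/11868025*(+1) + 3600/474721*(-1) + 1296/474721*(-1) + 1/70225*(-1) + 20736/474721*(-1) + 186624/11868025*(-1) = -1/25 (each basis 2-blade squares to minus the product of its generators' squares); cross terms between blades sharing an index anticommute and cancel; the commuting (index-disjoint) pairs give grade-4 terms 2*c*c'*(blade product), which cancel blade by blade — e1 e2 e3 e6: -18144/2373605 + 18144/2373605 = 0; e1 e3 e4 e6: -12096/474721 + 12096/474721 = 0; e1 e3 e5 e6: 36288/2373605 - 36288/2373605 = 0; e2 e3 e4 e6: -5184/474721 + 5184/474721 = 0; e2 e3 e5 e6: 15552/2373605 - 15552/2373605 = 0; e3 e4 e5 e6: 10368/474721 - 10368/474721 = 0 — confirming B is simple. So B^2 = -1/25.
Answer: rotation, certificate B^2 = -1/25. Note: conjugating B changes its blade decomposition but never the scalar B^2 = -1/25, whose sign settles the classification.


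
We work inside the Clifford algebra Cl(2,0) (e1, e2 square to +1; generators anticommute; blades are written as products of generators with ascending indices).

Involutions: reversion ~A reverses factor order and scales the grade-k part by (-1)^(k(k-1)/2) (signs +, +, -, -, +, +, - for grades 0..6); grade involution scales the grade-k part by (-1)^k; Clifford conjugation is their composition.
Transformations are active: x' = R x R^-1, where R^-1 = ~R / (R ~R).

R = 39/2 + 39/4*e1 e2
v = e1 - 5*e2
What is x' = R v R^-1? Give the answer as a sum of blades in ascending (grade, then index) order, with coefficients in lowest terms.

~R = 39/2 - 39/4*e1 e2, and R ~R = 7605/16, so R^-1 = ~R / (7605/16).
R v = -117/4*e1 - 429/4*e2
Answer: -17/5*e1 - 19/5*e2


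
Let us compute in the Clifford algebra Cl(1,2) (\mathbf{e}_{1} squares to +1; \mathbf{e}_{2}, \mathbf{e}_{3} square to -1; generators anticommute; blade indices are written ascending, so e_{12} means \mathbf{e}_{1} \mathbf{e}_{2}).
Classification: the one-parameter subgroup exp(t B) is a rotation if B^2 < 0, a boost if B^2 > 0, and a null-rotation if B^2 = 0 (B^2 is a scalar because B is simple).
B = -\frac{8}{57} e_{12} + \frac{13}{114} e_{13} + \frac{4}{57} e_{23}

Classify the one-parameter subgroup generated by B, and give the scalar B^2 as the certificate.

B^2 term by term: the squares give (-\frac{8}{57})^2*(e_{12})^2 + (\frac{13}{114})^2*(e_{13})^2 + (\frac{4}{57})^2*(e_{23})^2 = \frac{64}{3249}*(+1) + \frac{169}{12996}*(+1) + \frac{16}{3249}*(-1) = \frac{1}{36} (each basis 2-blade squares to minus the product of its generators' squares); cross terms between blades sharing an index anticommute and cancel. So B^2 = \frac{1}{36}.
Answer: boost, certificate B^2 = \frac{1}{36}. Key observation: B^2 = \frac{1}{36} is a conjugation invariant, so its sign decides the class regardless of the surface form of B.


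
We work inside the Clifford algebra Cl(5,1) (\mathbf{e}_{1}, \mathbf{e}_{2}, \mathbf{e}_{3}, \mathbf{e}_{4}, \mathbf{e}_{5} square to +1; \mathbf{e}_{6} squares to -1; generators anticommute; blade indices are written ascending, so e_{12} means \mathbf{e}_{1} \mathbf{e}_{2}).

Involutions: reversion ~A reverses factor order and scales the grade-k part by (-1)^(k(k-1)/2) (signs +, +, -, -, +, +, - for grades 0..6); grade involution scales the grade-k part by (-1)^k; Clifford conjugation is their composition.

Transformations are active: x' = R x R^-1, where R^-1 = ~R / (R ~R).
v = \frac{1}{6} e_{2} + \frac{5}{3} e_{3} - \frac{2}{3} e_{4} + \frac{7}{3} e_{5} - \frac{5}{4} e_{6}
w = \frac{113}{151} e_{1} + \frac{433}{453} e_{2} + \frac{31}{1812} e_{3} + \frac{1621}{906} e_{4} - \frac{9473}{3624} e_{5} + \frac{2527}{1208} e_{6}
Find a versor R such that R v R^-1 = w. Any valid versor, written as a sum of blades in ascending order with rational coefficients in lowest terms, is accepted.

Reasoning: v^2 = w^2 = \frac{1027}{144} since conjugation preserves the quadratic form; R = v + w = \frac{113}{151} e_{1} + \frac{339}{302} e_{2} + \frac{1017}{604} e_{3} + \frac{339}{302} e_{4} - \frac{339}{1208} e_{5} + \frac{1017}{1208} e_{6} is then valid when invertible, keeping its own part and reversing (v - w)/2.
Answer: \frac{113}{151} e_{1} + \frac{339}{302} e_{2} + \frac{1017}{604} e_{3} + \frac{339}{302} e_{4} - \frac{339}{1208} e_{5} + \frac{1017}{1208} e_{6}


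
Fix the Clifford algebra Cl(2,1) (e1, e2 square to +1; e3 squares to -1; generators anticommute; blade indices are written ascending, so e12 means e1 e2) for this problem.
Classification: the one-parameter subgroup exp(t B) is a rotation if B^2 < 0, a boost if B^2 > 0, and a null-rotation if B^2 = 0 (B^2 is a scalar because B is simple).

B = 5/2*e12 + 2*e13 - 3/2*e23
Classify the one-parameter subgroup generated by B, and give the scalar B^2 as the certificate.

B^2 term by term: the squares give (5/2)^2*(e12)^2 + (2)^2*(e13)^2 + (-3/2)^2*(e23)^2 = 25/4*(-1) + 4*(+1) + 9/4*(+1) = 0 (each basis 2-blade squares to minus the product of its generators' squares); cross terms between blades sharing an index anticommute and cancel. So B^2 = 0.
Answer: null-rotation, certificate B^2 = 0. B^2 = 0 is basis-independent, so its sign is the whole story.


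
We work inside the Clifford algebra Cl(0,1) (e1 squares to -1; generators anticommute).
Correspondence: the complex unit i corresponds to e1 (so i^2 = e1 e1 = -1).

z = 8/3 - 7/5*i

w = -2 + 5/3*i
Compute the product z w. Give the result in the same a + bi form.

In blades: z = 8/3 - 7/5*e1, w = -2 + 5/3*e1.
Distribute z over w term by term (generator squares from the signature, products reordered to ascending indices): (8/3)*w = -16/3 + 40/9*e1; (-7/5*e1)*w = 7/3 + 14/5*e1.
Sum: -3 + 326/45*e1; translating back through the correspondence:
Answer: -3 + 326/45*i


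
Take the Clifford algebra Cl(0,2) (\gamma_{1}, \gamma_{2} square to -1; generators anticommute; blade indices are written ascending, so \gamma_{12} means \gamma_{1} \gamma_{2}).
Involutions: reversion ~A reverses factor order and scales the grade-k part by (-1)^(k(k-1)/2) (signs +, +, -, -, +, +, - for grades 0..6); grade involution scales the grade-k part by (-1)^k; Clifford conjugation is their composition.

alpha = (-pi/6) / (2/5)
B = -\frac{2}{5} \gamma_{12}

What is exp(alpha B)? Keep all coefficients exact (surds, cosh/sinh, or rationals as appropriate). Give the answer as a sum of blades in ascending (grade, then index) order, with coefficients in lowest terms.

B^2 = (-\frac{2}{5})^2*(\gamma_{12})^2 = \frac{4}{25}*(-1) = -\frac{4}{25} (a basis 2-blade squares to minus the product of its generators' squares).
B^2 = -\frac{4}{25} — the series telescopes trigonometrically here: l = \frac{2}{5}, alpha*l = - \frac{\pi}{6}, so exp(alpha B) = cos(- \frac{\pi}{6}) + (sin(- \frac{\pi}{6})/(\frac{2}{5}))*B = \frac{\sqrt{3}}{2} + (- \frac{5}{4})*B.
Answer: \frac{\sqrt{3}}{2} + \frac{1}{2} \gamma_{12}


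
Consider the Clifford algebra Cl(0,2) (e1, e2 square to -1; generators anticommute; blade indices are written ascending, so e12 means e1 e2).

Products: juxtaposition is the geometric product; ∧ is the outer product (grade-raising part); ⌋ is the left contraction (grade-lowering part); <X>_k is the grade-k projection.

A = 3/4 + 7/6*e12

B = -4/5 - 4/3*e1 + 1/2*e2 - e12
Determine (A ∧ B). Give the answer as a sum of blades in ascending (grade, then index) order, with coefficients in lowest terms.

step 1: -3/5 - e1 + 3/8*e2 - 101/60*e12
Answer: -3/5 - e1 + 3/8*e2 - 101/60*e12


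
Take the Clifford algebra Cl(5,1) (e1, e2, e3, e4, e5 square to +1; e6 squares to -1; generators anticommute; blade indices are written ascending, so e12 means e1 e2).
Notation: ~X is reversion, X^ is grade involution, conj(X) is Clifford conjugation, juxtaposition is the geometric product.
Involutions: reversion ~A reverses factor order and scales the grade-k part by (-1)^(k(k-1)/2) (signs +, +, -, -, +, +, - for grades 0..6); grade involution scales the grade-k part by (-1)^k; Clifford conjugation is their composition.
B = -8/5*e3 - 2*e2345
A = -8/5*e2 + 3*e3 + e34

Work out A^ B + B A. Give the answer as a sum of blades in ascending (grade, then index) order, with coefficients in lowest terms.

first term: 24/5 + 8/5*e4 - 64/25*e23 + 2*e25 - 6*e245 - 16/5*e345
second term: -24/5 - 8/5*e4 - 64/25*e23 + 2*e25 - 6*e245 - 16/5*e345
Answer: -128/25*e23 + 4*e25 - 12*e245 - 32/5*e345


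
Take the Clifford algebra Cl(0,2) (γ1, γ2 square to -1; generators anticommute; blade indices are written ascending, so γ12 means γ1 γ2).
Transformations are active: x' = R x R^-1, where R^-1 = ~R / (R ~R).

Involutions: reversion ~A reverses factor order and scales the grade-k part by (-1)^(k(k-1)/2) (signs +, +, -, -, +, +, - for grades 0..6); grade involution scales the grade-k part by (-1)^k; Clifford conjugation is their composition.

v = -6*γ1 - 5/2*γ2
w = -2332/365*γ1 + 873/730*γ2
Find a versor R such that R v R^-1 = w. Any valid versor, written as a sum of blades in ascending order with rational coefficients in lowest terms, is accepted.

Here q(v) = q(w) = -169/4; the classical choice R = v + w = -4522/365*γ1 - 476/365*γ2 then realises v -> w under the sandwich.
Answer: -4522/365*γ1 - 476/365*γ2


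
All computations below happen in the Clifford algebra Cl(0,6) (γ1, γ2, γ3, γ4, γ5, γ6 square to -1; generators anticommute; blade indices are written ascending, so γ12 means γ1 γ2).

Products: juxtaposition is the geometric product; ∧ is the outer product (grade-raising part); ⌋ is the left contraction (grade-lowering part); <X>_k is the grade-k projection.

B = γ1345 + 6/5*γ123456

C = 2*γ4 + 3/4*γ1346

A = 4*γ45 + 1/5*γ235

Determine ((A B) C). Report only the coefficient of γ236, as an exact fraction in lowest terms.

step 1: -4*γ13 - 1/5*γ124 + 6/25*γ146 - 24/5*γ1236
step 2: 9/50*γ3 + 2/5*γ12 + 12/25*γ16 - 18/5*γ24 + 3*γ46 - 8*γ134 + 3/20*γ236 + 48/5*γ12346
Answer: 3/20


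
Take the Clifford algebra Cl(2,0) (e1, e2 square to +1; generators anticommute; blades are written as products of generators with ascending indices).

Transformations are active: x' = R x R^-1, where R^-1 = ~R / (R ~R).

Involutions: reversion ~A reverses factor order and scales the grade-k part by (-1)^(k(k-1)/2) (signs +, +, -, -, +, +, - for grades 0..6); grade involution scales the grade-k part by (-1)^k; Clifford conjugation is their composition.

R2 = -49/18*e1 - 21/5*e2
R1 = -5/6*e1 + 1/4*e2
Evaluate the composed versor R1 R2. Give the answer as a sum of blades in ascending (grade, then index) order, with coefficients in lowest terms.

Distribute over the terms of R1 (each basis-blade product reordered to ascending indices, repeated generators contracted through their squares):
(-5/6*e1) R2 = 245/108 + 7/2*e1 e2
(1/4*e2) R2 = -21/20 + 49/72*e1 e2
Summing the partial products and collecting blades:
Answer: 329/270 + 301/72*e1 e2


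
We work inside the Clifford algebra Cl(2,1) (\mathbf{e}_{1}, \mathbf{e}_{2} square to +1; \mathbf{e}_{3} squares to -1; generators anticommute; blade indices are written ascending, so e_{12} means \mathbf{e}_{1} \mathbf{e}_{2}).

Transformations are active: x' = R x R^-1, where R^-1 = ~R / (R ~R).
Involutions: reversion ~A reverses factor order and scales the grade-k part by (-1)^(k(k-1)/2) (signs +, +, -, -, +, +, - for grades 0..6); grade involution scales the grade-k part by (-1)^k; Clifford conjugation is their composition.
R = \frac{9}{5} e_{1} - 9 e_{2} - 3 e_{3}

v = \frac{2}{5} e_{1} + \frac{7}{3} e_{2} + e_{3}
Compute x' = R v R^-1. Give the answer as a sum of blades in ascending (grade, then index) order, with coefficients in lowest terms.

~R = \frac{9}{5} e_{1} - 9 e_{2} - 3 e_{3}, and R ~R = \frac{1881}{25}, so R^-1 = ~R / (\frac{1881}{25}).
R v = -\frac{432}{25} + \frac{39}{5} e_{12} + 3 e_{13} - 2 e_{23}
Answer: -\frac{1282}{1045} e_{1} + \frac{1129}{627} e_{2} + \frac{79}{209} e_{3}


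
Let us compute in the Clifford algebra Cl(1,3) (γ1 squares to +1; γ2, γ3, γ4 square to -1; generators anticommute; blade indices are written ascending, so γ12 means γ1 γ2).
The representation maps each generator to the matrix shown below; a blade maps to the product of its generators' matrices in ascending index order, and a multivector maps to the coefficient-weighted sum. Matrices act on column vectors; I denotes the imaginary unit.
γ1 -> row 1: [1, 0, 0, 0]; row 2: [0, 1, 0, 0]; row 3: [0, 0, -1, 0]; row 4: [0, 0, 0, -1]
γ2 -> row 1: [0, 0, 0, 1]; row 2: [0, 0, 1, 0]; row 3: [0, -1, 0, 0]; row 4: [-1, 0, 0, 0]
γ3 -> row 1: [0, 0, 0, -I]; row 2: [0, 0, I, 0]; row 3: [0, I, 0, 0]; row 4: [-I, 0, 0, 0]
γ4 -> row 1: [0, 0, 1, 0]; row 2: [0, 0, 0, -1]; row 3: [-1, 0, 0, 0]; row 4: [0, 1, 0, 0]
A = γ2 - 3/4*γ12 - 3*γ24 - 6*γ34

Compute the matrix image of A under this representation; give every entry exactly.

Bivector images (products of the table entries): rho(γ12) = rho(γ1)rho(γ2) = row 1: [0, 0, 0, 1]; row 2: [0, 0, 1, 0]; row 3: [0, 1, 0, 0]; row 4: [1, 0, 0, 0]; rho(γ24) = rho(γ2)rho(γ4) = row 1: [0, 1, 0, 0]; row 2: [-1, 0, 0, 0]; row 3: [0, 0, 0, 1]; row 4: [0, 0, -1, 0]; rho(γ34) = rho(γ3)rho(γ4) = row 1: [0, -I, 0, 0]; row 2: [-I, 0, 0, 0]; row 3: [0, 0, 0, -I]; row 4: [0, 0, -I, 0].
M = (1)*rho(γ2) + (-3/4)*rho(γ12) + (-3)*rho(γ24) + (-6)*rho(γ34), summed entrywise:
Answer: row 1: [0, -3 + 6*I, 0, 1/4]; row 2: [3 + 6*I, 0, 1/4, 0]; row 3: [0, -7/4, 0, -3 + 6*I]; row 4: [-7/4, 0, 3 + 6*I, 0]
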